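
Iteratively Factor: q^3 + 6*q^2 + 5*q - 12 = (q - 1)*(q^2 + 7*q + 12) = (q - 1)*(q + 4)*(q + 3)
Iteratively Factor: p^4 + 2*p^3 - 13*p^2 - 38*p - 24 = (p - 4)*(p^3 + 6*p^2 + 11*p + 6) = (p - 4)*(p + 1)*(p^2 + 5*p + 6) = (p - 4)*(p + 1)*(p + 3)*(p + 2)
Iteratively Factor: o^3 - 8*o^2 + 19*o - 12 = (o - 4)*(o^2 - 4*o + 3) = (o - 4)*(o - 1)*(o - 3)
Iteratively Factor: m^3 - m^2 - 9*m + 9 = (m + 3)*(m^2 - 4*m + 3) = (m - 3)*(m + 3)*(m - 1)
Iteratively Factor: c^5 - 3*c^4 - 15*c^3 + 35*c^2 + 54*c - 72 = (c - 4)*(c^4 + c^3 - 11*c^2 - 9*c + 18) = (c - 4)*(c - 3)*(c^3 + 4*c^2 + c - 6) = (c - 4)*(c - 3)*(c + 2)*(c^2 + 2*c - 3) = (c - 4)*(c - 3)*(c + 2)*(c + 3)*(c - 1)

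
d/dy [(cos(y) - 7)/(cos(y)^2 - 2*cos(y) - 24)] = (cos(y)^2 - 14*cos(y) + 38)*sin(y)/(sin(y)^2 + 2*cos(y) + 23)^2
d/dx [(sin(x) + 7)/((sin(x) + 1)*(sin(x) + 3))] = (-14*sin(x) + cos(x)^2 - 26)*cos(x)/((sin(x) + 1)^2*(sin(x) + 3)^2)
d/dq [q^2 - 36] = 2*q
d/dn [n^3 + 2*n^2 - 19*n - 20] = 3*n^2 + 4*n - 19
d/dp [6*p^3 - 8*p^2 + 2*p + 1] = 18*p^2 - 16*p + 2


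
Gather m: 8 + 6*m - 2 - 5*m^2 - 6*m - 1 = 5 - 5*m^2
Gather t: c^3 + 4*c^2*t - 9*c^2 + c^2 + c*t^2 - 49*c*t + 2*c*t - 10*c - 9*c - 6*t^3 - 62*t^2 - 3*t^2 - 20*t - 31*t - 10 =c^3 - 8*c^2 - 19*c - 6*t^3 + t^2*(c - 65) + t*(4*c^2 - 47*c - 51) - 10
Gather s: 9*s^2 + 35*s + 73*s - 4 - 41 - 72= 9*s^2 + 108*s - 117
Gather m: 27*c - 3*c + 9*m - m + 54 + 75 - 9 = 24*c + 8*m + 120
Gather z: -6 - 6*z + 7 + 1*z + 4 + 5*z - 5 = 0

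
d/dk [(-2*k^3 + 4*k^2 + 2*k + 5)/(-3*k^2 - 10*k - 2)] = 2*(3*k^4 + 20*k^3 - 11*k^2 + 7*k + 23)/(9*k^4 + 60*k^3 + 112*k^2 + 40*k + 4)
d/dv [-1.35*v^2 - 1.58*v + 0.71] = -2.7*v - 1.58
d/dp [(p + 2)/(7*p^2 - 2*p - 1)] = (-7*p^2 - 28*p + 3)/(49*p^4 - 28*p^3 - 10*p^2 + 4*p + 1)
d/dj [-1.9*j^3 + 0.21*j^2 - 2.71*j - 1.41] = -5.7*j^2 + 0.42*j - 2.71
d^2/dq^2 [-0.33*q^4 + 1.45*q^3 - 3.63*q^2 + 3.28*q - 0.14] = -3.96*q^2 + 8.7*q - 7.26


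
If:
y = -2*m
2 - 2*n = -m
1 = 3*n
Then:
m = -4/3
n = 1/3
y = 8/3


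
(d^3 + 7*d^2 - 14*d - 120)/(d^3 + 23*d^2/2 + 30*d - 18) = 2*(d^2 + d - 20)/(2*d^2 + 11*d - 6)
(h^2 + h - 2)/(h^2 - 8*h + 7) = (h + 2)/(h - 7)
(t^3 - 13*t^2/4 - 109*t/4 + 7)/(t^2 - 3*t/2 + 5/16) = 4*(t^2 - 3*t - 28)/(4*t - 5)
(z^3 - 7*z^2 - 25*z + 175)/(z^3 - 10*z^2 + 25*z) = (z^2 - 2*z - 35)/(z*(z - 5))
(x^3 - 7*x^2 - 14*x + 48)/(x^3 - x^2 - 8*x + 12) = (x - 8)/(x - 2)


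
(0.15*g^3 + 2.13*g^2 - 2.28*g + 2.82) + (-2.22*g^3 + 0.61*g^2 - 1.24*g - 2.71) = -2.07*g^3 + 2.74*g^2 - 3.52*g + 0.11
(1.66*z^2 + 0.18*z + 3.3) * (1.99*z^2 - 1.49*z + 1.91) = 3.3034*z^4 - 2.1152*z^3 + 9.4694*z^2 - 4.5732*z + 6.303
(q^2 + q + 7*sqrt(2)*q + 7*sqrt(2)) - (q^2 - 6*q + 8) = 7*q + 7*sqrt(2)*q - 8 + 7*sqrt(2)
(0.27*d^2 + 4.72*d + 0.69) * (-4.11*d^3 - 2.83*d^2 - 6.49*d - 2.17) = -1.1097*d^5 - 20.1633*d^4 - 17.9458*d^3 - 33.1714*d^2 - 14.7205*d - 1.4973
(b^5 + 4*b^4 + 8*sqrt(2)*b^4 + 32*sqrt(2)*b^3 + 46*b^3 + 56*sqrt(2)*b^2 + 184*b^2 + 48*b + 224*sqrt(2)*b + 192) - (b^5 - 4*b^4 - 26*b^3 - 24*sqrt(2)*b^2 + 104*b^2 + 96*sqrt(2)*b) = 8*b^4 + 8*sqrt(2)*b^4 + 32*sqrt(2)*b^3 + 72*b^3 + 80*b^2 + 80*sqrt(2)*b^2 + 48*b + 128*sqrt(2)*b + 192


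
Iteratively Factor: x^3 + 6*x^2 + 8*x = (x + 4)*(x^2 + 2*x) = x*(x + 4)*(x + 2)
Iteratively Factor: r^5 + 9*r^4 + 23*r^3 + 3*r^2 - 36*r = (r + 3)*(r^4 + 6*r^3 + 5*r^2 - 12*r) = (r + 3)*(r + 4)*(r^3 + 2*r^2 - 3*r) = (r - 1)*(r + 3)*(r + 4)*(r^2 + 3*r) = r*(r - 1)*(r + 3)*(r + 4)*(r + 3)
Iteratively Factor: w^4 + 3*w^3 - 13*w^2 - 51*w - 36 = (w + 3)*(w^3 - 13*w - 12) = (w + 1)*(w + 3)*(w^2 - w - 12) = (w + 1)*(w + 3)^2*(w - 4)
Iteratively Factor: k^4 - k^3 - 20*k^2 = (k + 4)*(k^3 - 5*k^2) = k*(k + 4)*(k^2 - 5*k) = k*(k - 5)*(k + 4)*(k)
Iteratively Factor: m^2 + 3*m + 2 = (m + 1)*(m + 2)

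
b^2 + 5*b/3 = b*(b + 5/3)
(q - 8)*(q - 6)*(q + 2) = q^3 - 12*q^2 + 20*q + 96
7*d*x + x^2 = x*(7*d + x)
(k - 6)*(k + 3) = k^2 - 3*k - 18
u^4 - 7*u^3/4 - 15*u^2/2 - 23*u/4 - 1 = (u - 4)*(u + 1/4)*(u + 1)^2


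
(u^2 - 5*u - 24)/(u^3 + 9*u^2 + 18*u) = (u - 8)/(u*(u + 6))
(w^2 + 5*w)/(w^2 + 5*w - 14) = w*(w + 5)/(w^2 + 5*w - 14)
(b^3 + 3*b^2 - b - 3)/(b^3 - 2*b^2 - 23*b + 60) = (b^3 + 3*b^2 - b - 3)/(b^3 - 2*b^2 - 23*b + 60)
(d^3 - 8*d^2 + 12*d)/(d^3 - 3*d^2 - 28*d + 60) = d/(d + 5)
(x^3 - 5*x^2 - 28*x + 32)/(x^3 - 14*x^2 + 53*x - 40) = (x + 4)/(x - 5)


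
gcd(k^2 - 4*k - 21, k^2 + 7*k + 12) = k + 3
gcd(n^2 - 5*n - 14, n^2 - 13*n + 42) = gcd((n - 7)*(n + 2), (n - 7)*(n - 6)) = n - 7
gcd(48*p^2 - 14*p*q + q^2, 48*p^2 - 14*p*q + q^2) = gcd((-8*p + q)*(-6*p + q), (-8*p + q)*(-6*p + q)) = 48*p^2 - 14*p*q + q^2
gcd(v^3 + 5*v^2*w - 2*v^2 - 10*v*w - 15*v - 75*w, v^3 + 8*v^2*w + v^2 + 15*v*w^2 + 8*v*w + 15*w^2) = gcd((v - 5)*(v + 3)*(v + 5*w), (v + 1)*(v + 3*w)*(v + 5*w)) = v + 5*w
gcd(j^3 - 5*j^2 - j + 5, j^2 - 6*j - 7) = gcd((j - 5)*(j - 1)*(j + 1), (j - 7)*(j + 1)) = j + 1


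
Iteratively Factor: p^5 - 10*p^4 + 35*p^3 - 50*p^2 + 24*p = (p - 2)*(p^4 - 8*p^3 + 19*p^2 - 12*p) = p*(p - 2)*(p^3 - 8*p^2 + 19*p - 12) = p*(p - 4)*(p - 2)*(p^2 - 4*p + 3) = p*(p - 4)*(p - 3)*(p - 2)*(p - 1)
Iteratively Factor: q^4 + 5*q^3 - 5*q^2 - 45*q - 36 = (q + 3)*(q^3 + 2*q^2 - 11*q - 12) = (q + 3)*(q + 4)*(q^2 - 2*q - 3) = (q - 3)*(q + 3)*(q + 4)*(q + 1)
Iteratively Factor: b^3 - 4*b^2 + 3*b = (b)*(b^2 - 4*b + 3) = b*(b - 1)*(b - 3)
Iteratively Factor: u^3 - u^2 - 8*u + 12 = (u - 2)*(u^2 + u - 6) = (u - 2)*(u + 3)*(u - 2)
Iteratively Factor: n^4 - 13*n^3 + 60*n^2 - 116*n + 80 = (n - 2)*(n^3 - 11*n^2 + 38*n - 40) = (n - 2)^2*(n^2 - 9*n + 20) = (n - 5)*(n - 2)^2*(n - 4)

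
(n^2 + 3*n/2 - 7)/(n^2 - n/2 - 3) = (2*n + 7)/(2*n + 3)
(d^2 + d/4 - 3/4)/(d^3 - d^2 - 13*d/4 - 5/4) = (4*d - 3)/(4*d^2 - 8*d - 5)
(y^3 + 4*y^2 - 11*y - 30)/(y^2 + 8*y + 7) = (y^3 + 4*y^2 - 11*y - 30)/(y^2 + 8*y + 7)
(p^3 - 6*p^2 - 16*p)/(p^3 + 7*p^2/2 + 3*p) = 2*(p - 8)/(2*p + 3)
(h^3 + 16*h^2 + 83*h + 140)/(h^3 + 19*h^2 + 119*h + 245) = (h + 4)/(h + 7)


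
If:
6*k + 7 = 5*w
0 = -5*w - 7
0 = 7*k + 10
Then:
No Solution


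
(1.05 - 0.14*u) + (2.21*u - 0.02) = 2.07*u + 1.03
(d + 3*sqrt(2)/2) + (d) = 2*d + 3*sqrt(2)/2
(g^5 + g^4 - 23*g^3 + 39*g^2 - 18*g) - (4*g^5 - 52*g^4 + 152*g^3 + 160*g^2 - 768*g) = -3*g^5 + 53*g^4 - 175*g^3 - 121*g^2 + 750*g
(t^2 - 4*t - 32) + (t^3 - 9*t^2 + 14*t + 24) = t^3 - 8*t^2 + 10*t - 8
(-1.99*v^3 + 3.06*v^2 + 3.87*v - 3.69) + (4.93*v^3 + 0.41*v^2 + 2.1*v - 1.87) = 2.94*v^3 + 3.47*v^2 + 5.97*v - 5.56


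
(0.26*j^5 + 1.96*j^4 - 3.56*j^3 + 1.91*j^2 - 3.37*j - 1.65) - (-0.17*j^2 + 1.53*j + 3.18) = 0.26*j^5 + 1.96*j^4 - 3.56*j^3 + 2.08*j^2 - 4.9*j - 4.83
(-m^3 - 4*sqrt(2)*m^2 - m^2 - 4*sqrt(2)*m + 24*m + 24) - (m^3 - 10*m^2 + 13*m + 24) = -2*m^3 - 4*sqrt(2)*m^2 + 9*m^2 - 4*sqrt(2)*m + 11*m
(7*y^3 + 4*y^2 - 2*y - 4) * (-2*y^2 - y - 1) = -14*y^5 - 15*y^4 - 7*y^3 + 6*y^2 + 6*y + 4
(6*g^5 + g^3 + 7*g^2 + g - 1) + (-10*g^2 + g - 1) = 6*g^5 + g^3 - 3*g^2 + 2*g - 2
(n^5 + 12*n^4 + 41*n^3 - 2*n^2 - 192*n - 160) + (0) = n^5 + 12*n^4 + 41*n^3 - 2*n^2 - 192*n - 160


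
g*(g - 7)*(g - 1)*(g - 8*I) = g^4 - 8*g^3 - 8*I*g^3 + 7*g^2 + 64*I*g^2 - 56*I*g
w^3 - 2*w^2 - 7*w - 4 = (w - 4)*(w + 1)^2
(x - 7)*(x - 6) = x^2 - 13*x + 42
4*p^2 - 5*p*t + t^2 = (-4*p + t)*(-p + t)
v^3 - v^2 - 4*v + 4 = (v - 2)*(v - 1)*(v + 2)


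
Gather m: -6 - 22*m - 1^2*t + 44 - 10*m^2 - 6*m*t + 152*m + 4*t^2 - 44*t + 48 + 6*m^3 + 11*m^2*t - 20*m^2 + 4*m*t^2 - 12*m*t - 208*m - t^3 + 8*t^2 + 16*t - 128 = 6*m^3 + m^2*(11*t - 30) + m*(4*t^2 - 18*t - 78) - t^3 + 12*t^2 - 29*t - 42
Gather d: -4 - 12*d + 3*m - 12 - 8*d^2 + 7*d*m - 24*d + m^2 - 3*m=-8*d^2 + d*(7*m - 36) + m^2 - 16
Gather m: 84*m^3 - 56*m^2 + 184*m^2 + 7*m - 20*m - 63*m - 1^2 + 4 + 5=84*m^3 + 128*m^2 - 76*m + 8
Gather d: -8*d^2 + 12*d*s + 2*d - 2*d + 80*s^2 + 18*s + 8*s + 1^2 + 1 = -8*d^2 + 12*d*s + 80*s^2 + 26*s + 2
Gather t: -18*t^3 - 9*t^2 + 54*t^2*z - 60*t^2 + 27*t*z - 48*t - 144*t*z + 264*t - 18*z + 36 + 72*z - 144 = -18*t^3 + t^2*(54*z - 69) + t*(216 - 117*z) + 54*z - 108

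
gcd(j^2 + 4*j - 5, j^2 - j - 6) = 1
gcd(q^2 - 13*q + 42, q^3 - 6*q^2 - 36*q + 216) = q - 6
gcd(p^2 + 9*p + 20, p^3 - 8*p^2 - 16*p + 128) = p + 4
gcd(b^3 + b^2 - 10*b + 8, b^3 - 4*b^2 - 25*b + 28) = b^2 + 3*b - 4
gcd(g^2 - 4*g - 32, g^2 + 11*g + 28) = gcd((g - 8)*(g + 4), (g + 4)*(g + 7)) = g + 4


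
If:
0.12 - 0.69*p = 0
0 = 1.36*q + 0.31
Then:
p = 0.17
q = -0.23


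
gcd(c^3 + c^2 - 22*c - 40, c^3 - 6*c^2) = 1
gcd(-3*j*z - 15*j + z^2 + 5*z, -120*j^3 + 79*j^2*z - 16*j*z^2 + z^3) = -3*j + z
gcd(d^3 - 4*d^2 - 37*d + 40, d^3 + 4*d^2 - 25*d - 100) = d + 5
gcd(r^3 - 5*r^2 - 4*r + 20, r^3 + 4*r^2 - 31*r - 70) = r^2 - 3*r - 10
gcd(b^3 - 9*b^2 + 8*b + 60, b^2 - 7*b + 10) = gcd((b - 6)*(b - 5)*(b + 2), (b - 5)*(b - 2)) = b - 5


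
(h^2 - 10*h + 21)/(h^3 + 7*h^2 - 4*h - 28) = (h^2 - 10*h + 21)/(h^3 + 7*h^2 - 4*h - 28)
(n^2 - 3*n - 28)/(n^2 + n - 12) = (n - 7)/(n - 3)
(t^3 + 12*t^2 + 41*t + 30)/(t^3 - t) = (t^2 + 11*t + 30)/(t*(t - 1))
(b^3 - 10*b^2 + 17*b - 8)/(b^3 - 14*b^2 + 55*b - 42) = (b^2 - 9*b + 8)/(b^2 - 13*b + 42)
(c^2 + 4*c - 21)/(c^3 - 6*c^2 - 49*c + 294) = (c - 3)/(c^2 - 13*c + 42)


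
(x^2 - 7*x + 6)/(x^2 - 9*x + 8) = (x - 6)/(x - 8)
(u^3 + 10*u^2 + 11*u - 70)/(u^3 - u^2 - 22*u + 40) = (u + 7)/(u - 4)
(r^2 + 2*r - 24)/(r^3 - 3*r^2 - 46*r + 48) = (r - 4)/(r^2 - 9*r + 8)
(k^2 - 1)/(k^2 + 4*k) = (k^2 - 1)/(k*(k + 4))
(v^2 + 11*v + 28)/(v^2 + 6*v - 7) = (v + 4)/(v - 1)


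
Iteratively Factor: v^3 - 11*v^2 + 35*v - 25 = (v - 1)*(v^2 - 10*v + 25) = (v - 5)*(v - 1)*(v - 5)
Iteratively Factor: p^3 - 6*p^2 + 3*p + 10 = (p - 5)*(p^2 - p - 2) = (p - 5)*(p + 1)*(p - 2)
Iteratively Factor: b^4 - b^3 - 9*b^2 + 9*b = (b - 3)*(b^3 + 2*b^2 - 3*b) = b*(b - 3)*(b^2 + 2*b - 3) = b*(b - 3)*(b + 3)*(b - 1)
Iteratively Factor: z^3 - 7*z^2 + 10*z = (z - 2)*(z^2 - 5*z) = (z - 5)*(z - 2)*(z)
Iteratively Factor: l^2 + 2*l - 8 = (l - 2)*(l + 4)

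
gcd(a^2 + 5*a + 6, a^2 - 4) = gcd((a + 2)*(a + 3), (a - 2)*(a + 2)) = a + 2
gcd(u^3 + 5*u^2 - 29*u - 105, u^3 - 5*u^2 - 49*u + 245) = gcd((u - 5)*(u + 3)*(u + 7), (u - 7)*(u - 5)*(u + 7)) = u^2 + 2*u - 35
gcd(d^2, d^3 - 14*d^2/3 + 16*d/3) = d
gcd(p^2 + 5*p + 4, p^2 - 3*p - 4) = p + 1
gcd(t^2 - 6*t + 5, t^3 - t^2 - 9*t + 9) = t - 1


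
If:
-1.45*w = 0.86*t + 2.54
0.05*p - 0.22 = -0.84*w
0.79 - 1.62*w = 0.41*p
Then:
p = 1.17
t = -3.28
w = 0.19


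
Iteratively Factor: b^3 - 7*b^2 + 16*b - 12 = (b - 2)*(b^2 - 5*b + 6) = (b - 3)*(b - 2)*(b - 2)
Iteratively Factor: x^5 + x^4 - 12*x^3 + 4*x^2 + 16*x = (x - 2)*(x^4 + 3*x^3 - 6*x^2 - 8*x) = (x - 2)*(x + 4)*(x^3 - x^2 - 2*x) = (x - 2)^2*(x + 4)*(x^2 + x) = x*(x - 2)^2*(x + 4)*(x + 1)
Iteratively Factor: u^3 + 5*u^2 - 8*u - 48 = (u + 4)*(u^2 + u - 12) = (u - 3)*(u + 4)*(u + 4)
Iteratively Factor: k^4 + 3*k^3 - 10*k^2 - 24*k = (k - 3)*(k^3 + 6*k^2 + 8*k) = k*(k - 3)*(k^2 + 6*k + 8) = k*(k - 3)*(k + 4)*(k + 2)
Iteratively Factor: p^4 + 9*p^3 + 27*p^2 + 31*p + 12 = (p + 1)*(p^3 + 8*p^2 + 19*p + 12) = (p + 1)*(p + 4)*(p^2 + 4*p + 3) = (p + 1)^2*(p + 4)*(p + 3)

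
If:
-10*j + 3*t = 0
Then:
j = 3*t/10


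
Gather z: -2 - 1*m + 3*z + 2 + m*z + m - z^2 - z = -z^2 + z*(m + 2)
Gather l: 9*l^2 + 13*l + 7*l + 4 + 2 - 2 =9*l^2 + 20*l + 4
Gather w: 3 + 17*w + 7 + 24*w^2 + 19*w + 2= 24*w^2 + 36*w + 12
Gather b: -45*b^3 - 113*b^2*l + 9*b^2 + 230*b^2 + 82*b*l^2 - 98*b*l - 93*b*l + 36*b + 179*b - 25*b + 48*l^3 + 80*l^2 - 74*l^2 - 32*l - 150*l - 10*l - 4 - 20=-45*b^3 + b^2*(239 - 113*l) + b*(82*l^2 - 191*l + 190) + 48*l^3 + 6*l^2 - 192*l - 24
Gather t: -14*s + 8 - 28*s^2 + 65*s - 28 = -28*s^2 + 51*s - 20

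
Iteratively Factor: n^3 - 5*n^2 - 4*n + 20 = (n + 2)*(n^2 - 7*n + 10) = (n - 2)*(n + 2)*(n - 5)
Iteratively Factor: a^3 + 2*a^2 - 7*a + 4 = (a + 4)*(a^2 - 2*a + 1) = (a - 1)*(a + 4)*(a - 1)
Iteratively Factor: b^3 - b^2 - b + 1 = (b + 1)*(b^2 - 2*b + 1) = (b - 1)*(b + 1)*(b - 1)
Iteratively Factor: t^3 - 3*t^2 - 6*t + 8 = (t - 1)*(t^2 - 2*t - 8) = (t - 4)*(t - 1)*(t + 2)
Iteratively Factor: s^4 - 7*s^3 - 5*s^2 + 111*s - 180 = (s - 5)*(s^3 - 2*s^2 - 15*s + 36) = (s - 5)*(s - 3)*(s^2 + s - 12) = (s - 5)*(s - 3)^2*(s + 4)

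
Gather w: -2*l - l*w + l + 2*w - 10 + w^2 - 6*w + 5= -l + w^2 + w*(-l - 4) - 5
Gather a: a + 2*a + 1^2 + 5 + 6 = 3*a + 12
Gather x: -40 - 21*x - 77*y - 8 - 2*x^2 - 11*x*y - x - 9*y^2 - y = -2*x^2 + x*(-11*y - 22) - 9*y^2 - 78*y - 48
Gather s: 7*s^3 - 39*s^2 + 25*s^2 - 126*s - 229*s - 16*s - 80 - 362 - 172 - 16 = 7*s^3 - 14*s^2 - 371*s - 630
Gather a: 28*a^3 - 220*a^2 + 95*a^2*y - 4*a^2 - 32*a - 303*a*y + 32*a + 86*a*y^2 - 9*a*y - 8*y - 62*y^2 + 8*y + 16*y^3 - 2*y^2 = 28*a^3 + a^2*(95*y - 224) + a*(86*y^2 - 312*y) + 16*y^3 - 64*y^2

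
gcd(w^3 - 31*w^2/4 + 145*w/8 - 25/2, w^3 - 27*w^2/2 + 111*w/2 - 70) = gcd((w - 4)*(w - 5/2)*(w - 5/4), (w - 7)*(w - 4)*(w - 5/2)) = w^2 - 13*w/2 + 10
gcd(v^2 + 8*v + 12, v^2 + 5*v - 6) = v + 6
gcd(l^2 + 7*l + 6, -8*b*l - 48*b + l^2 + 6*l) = l + 6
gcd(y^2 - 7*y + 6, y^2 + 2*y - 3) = y - 1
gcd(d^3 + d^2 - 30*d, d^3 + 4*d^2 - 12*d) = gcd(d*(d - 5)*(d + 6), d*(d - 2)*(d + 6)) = d^2 + 6*d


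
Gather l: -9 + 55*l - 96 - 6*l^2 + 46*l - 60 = -6*l^2 + 101*l - 165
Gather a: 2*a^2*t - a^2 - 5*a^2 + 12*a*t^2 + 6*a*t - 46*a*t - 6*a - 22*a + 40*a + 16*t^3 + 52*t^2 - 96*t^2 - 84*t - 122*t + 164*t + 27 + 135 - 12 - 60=a^2*(2*t - 6) + a*(12*t^2 - 40*t + 12) + 16*t^3 - 44*t^2 - 42*t + 90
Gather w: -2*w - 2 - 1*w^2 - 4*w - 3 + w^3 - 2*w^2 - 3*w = w^3 - 3*w^2 - 9*w - 5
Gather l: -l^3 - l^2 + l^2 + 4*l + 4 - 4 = -l^3 + 4*l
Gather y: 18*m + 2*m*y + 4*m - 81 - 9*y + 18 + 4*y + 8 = 22*m + y*(2*m - 5) - 55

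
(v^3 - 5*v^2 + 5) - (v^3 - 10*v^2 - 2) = 5*v^2 + 7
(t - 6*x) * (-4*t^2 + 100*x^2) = -4*t^3 + 24*t^2*x + 100*t*x^2 - 600*x^3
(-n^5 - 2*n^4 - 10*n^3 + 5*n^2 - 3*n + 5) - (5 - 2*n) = -n^5 - 2*n^4 - 10*n^3 + 5*n^2 - n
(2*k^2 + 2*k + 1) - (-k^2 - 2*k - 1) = 3*k^2 + 4*k + 2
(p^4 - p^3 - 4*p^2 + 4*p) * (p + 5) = p^5 + 4*p^4 - 9*p^3 - 16*p^2 + 20*p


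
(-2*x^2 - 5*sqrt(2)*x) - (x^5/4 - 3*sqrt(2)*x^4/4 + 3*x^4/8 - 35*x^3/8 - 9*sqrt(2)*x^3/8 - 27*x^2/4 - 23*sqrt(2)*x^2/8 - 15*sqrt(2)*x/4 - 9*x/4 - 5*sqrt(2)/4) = -x^5/4 - 3*x^4/8 + 3*sqrt(2)*x^4/4 + 9*sqrt(2)*x^3/8 + 35*x^3/8 + 23*sqrt(2)*x^2/8 + 19*x^2/4 - 5*sqrt(2)*x/4 + 9*x/4 + 5*sqrt(2)/4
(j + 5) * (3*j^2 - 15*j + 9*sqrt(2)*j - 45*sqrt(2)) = 3*j^3 + 9*sqrt(2)*j^2 - 75*j - 225*sqrt(2)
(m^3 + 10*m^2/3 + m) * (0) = 0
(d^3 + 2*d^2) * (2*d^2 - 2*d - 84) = 2*d^5 + 2*d^4 - 88*d^3 - 168*d^2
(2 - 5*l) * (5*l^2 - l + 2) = -25*l^3 + 15*l^2 - 12*l + 4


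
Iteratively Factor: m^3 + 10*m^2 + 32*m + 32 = (m + 4)*(m^2 + 6*m + 8) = (m + 4)^2*(m + 2)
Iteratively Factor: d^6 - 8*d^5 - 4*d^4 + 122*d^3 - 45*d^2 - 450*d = (d - 3)*(d^5 - 5*d^4 - 19*d^3 + 65*d^2 + 150*d) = d*(d - 3)*(d^4 - 5*d^3 - 19*d^2 + 65*d + 150) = d*(d - 3)*(d + 3)*(d^3 - 8*d^2 + 5*d + 50) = d*(d - 5)*(d - 3)*(d + 3)*(d^2 - 3*d - 10) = d*(d - 5)^2*(d - 3)*(d + 3)*(d + 2)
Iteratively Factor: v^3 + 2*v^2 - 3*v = (v)*(v^2 + 2*v - 3) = v*(v + 3)*(v - 1)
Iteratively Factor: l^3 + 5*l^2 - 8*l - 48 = (l + 4)*(l^2 + l - 12) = (l + 4)^2*(l - 3)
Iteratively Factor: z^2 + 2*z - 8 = (z - 2)*(z + 4)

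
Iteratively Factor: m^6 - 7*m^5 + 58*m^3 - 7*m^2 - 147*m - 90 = (m + 1)*(m^5 - 8*m^4 + 8*m^3 + 50*m^2 - 57*m - 90) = (m - 3)*(m + 1)*(m^4 - 5*m^3 - 7*m^2 + 29*m + 30) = (m - 3)*(m + 1)^2*(m^3 - 6*m^2 - m + 30) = (m - 3)^2*(m + 1)^2*(m^2 - 3*m - 10) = (m - 5)*(m - 3)^2*(m + 1)^2*(m + 2)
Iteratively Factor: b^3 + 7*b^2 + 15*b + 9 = (b + 3)*(b^2 + 4*b + 3) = (b + 3)^2*(b + 1)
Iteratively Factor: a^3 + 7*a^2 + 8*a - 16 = (a + 4)*(a^2 + 3*a - 4) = (a + 4)^2*(a - 1)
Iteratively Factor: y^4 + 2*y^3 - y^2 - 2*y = (y + 2)*(y^3 - y) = y*(y + 2)*(y^2 - 1) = y*(y + 1)*(y + 2)*(y - 1)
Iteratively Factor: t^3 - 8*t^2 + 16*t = (t - 4)*(t^2 - 4*t) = t*(t - 4)*(t - 4)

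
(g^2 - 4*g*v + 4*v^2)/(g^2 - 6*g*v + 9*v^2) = (g^2 - 4*g*v + 4*v^2)/(g^2 - 6*g*v + 9*v^2)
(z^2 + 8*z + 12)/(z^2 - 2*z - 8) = (z + 6)/(z - 4)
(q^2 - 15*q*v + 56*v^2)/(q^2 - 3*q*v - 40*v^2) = (q - 7*v)/(q + 5*v)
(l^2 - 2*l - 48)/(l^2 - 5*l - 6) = (-l^2 + 2*l + 48)/(-l^2 + 5*l + 6)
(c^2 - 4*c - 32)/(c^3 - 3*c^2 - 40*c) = (c + 4)/(c*(c + 5))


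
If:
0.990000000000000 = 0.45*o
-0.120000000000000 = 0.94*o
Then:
No Solution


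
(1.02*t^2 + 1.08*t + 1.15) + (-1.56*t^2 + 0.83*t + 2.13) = -0.54*t^2 + 1.91*t + 3.28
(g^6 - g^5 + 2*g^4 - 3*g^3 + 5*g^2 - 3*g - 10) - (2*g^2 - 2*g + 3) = g^6 - g^5 + 2*g^4 - 3*g^3 + 3*g^2 - g - 13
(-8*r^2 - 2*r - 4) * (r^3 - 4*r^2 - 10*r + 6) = -8*r^5 + 30*r^4 + 84*r^3 - 12*r^2 + 28*r - 24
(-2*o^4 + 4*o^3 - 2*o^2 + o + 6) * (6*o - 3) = -12*o^5 + 30*o^4 - 24*o^3 + 12*o^2 + 33*o - 18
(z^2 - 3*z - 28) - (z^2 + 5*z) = -8*z - 28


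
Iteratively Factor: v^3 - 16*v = (v + 4)*(v^2 - 4*v) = (v - 4)*(v + 4)*(v)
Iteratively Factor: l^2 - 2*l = (l)*(l - 2)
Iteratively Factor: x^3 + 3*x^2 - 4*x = (x - 1)*(x^2 + 4*x) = x*(x - 1)*(x + 4)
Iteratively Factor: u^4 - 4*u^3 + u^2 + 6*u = (u)*(u^3 - 4*u^2 + u + 6) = u*(u - 2)*(u^2 - 2*u - 3) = u*(u - 2)*(u + 1)*(u - 3)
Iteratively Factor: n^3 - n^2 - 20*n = (n - 5)*(n^2 + 4*n) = n*(n - 5)*(n + 4)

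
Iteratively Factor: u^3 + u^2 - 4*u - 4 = (u + 1)*(u^2 - 4) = (u + 1)*(u + 2)*(u - 2)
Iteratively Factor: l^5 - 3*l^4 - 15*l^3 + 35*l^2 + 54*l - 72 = (l - 1)*(l^4 - 2*l^3 - 17*l^2 + 18*l + 72) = (l - 1)*(l + 3)*(l^3 - 5*l^2 - 2*l + 24) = (l - 3)*(l - 1)*(l + 3)*(l^2 - 2*l - 8) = (l - 3)*(l - 1)*(l + 2)*(l + 3)*(l - 4)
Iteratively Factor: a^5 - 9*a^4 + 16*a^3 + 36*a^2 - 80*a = (a - 2)*(a^4 - 7*a^3 + 2*a^2 + 40*a) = a*(a - 2)*(a^3 - 7*a^2 + 2*a + 40) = a*(a - 2)*(a + 2)*(a^2 - 9*a + 20) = a*(a - 4)*(a - 2)*(a + 2)*(a - 5)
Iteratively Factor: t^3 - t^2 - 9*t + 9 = (t + 3)*(t^2 - 4*t + 3) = (t - 3)*(t + 3)*(t - 1)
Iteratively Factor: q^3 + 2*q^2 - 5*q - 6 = (q + 3)*(q^2 - q - 2) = (q + 1)*(q + 3)*(q - 2)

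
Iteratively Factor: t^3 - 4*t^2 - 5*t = (t)*(t^2 - 4*t - 5) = t*(t + 1)*(t - 5)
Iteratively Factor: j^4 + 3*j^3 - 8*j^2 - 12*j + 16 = (j - 2)*(j^3 + 5*j^2 + 2*j - 8) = (j - 2)*(j + 4)*(j^2 + j - 2) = (j - 2)*(j + 2)*(j + 4)*(j - 1)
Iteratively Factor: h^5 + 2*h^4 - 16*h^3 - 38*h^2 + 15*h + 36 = (h - 4)*(h^4 + 6*h^3 + 8*h^2 - 6*h - 9) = (h - 4)*(h + 3)*(h^3 + 3*h^2 - h - 3) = (h - 4)*(h + 3)^2*(h^2 - 1) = (h - 4)*(h + 1)*(h + 3)^2*(h - 1)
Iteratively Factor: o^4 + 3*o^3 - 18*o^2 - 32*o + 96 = (o + 4)*(o^3 - o^2 - 14*o + 24) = (o + 4)^2*(o^2 - 5*o + 6) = (o - 2)*(o + 4)^2*(o - 3)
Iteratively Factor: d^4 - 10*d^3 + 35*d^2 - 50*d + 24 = (d - 3)*(d^3 - 7*d^2 + 14*d - 8) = (d - 4)*(d - 3)*(d^2 - 3*d + 2) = (d - 4)*(d - 3)*(d - 1)*(d - 2)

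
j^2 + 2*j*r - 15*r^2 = (j - 3*r)*(j + 5*r)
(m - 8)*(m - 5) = m^2 - 13*m + 40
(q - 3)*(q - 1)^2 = q^3 - 5*q^2 + 7*q - 3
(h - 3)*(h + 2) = h^2 - h - 6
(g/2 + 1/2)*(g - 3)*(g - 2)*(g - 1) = g^4/2 - 5*g^3/2 + 5*g^2/2 + 5*g/2 - 3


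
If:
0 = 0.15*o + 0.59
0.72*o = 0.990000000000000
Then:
No Solution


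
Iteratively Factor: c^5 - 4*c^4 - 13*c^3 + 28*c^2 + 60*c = (c)*(c^4 - 4*c^3 - 13*c^2 + 28*c + 60) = c*(c + 2)*(c^3 - 6*c^2 - c + 30) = c*(c - 5)*(c + 2)*(c^2 - c - 6) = c*(c - 5)*(c + 2)^2*(c - 3)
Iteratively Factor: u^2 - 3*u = (u)*(u - 3)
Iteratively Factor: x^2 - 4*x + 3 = (x - 1)*(x - 3)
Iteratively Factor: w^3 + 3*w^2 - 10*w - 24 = (w - 3)*(w^2 + 6*w + 8) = (w - 3)*(w + 2)*(w + 4)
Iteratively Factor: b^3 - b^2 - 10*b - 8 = (b - 4)*(b^2 + 3*b + 2) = (b - 4)*(b + 1)*(b + 2)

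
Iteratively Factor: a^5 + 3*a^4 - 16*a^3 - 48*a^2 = (a + 3)*(a^4 - 16*a^2) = (a - 4)*(a + 3)*(a^3 + 4*a^2) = (a - 4)*(a + 3)*(a + 4)*(a^2) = a*(a - 4)*(a + 3)*(a + 4)*(a)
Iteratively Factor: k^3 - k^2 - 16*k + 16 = (k - 4)*(k^2 + 3*k - 4) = (k - 4)*(k + 4)*(k - 1)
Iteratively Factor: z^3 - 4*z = (z)*(z^2 - 4) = z*(z - 2)*(z + 2)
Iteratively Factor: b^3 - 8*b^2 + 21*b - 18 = (b - 3)*(b^2 - 5*b + 6) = (b - 3)^2*(b - 2)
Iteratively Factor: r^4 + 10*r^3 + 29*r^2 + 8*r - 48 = (r + 3)*(r^3 + 7*r^2 + 8*r - 16) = (r + 3)*(r + 4)*(r^2 + 3*r - 4) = (r - 1)*(r + 3)*(r + 4)*(r + 4)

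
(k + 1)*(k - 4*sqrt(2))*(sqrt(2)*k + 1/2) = sqrt(2)*k^3 - 15*k^2/2 + sqrt(2)*k^2 - 15*k/2 - 2*sqrt(2)*k - 2*sqrt(2)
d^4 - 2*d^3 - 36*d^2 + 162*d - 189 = (d - 3)^3*(d + 7)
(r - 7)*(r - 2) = r^2 - 9*r + 14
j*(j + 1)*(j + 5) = j^3 + 6*j^2 + 5*j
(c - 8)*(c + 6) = c^2 - 2*c - 48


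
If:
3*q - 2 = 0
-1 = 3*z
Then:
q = 2/3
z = -1/3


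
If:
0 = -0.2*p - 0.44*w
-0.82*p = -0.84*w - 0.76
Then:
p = 0.63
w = -0.29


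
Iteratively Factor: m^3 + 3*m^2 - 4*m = (m)*(m^2 + 3*m - 4) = m*(m + 4)*(m - 1)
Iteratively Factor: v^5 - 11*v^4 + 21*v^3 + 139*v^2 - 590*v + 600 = (v - 5)*(v^4 - 6*v^3 - 9*v^2 + 94*v - 120) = (v - 5)*(v - 3)*(v^3 - 3*v^2 - 18*v + 40) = (v - 5)^2*(v - 3)*(v^2 + 2*v - 8) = (v - 5)^2*(v - 3)*(v - 2)*(v + 4)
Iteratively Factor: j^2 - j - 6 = (j + 2)*(j - 3)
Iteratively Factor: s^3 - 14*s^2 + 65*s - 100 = (s - 5)*(s^2 - 9*s + 20) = (s - 5)*(s - 4)*(s - 5)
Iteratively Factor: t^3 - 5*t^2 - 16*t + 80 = (t + 4)*(t^2 - 9*t + 20) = (t - 5)*(t + 4)*(t - 4)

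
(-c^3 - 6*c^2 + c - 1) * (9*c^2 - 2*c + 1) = -9*c^5 - 52*c^4 + 20*c^3 - 17*c^2 + 3*c - 1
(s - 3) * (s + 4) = s^2 + s - 12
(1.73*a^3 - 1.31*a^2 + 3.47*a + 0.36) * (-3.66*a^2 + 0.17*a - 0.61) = -6.3318*a^5 + 5.0887*a^4 - 13.9782*a^3 + 0.0714000000000001*a^2 - 2.0555*a - 0.2196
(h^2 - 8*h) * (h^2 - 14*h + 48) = h^4 - 22*h^3 + 160*h^2 - 384*h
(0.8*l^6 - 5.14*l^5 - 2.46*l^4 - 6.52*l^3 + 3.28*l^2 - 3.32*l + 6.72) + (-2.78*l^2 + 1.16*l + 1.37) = 0.8*l^6 - 5.14*l^5 - 2.46*l^4 - 6.52*l^3 + 0.5*l^2 - 2.16*l + 8.09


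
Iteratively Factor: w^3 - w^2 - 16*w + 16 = (w + 4)*(w^2 - 5*w + 4) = (w - 1)*(w + 4)*(w - 4)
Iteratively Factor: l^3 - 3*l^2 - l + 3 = (l - 1)*(l^2 - 2*l - 3) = (l - 3)*(l - 1)*(l + 1)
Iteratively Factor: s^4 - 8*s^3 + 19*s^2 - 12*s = (s - 4)*(s^3 - 4*s^2 + 3*s) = (s - 4)*(s - 1)*(s^2 - 3*s) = s*(s - 4)*(s - 1)*(s - 3)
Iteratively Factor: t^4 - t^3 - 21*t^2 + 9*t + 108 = (t + 3)*(t^3 - 4*t^2 - 9*t + 36) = (t + 3)^2*(t^2 - 7*t + 12) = (t - 3)*(t + 3)^2*(t - 4)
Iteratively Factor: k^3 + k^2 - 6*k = (k)*(k^2 + k - 6) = k*(k - 2)*(k + 3)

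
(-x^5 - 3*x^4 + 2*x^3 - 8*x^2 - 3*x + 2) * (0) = 0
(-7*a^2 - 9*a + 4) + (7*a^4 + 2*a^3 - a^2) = 7*a^4 + 2*a^3 - 8*a^2 - 9*a + 4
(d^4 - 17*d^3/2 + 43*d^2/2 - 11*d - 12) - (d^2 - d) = d^4 - 17*d^3/2 + 41*d^2/2 - 10*d - 12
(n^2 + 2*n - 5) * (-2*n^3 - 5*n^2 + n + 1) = -2*n^5 - 9*n^4 + n^3 + 28*n^2 - 3*n - 5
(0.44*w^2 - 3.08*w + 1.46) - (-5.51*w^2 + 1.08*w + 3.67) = 5.95*w^2 - 4.16*w - 2.21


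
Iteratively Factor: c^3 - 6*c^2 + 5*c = (c)*(c^2 - 6*c + 5) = c*(c - 5)*(c - 1)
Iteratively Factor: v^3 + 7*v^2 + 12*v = (v)*(v^2 + 7*v + 12) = v*(v + 3)*(v + 4)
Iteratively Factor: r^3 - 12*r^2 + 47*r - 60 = (r - 5)*(r^2 - 7*r + 12) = (r - 5)*(r - 4)*(r - 3)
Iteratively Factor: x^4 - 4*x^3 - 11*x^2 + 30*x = (x + 3)*(x^3 - 7*x^2 + 10*x) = x*(x + 3)*(x^2 - 7*x + 10) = x*(x - 5)*(x + 3)*(x - 2)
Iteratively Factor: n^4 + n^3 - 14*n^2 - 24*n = (n + 3)*(n^3 - 2*n^2 - 8*n) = n*(n + 3)*(n^2 - 2*n - 8) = n*(n - 4)*(n + 3)*(n + 2)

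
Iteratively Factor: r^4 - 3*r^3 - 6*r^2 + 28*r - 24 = (r + 3)*(r^3 - 6*r^2 + 12*r - 8) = (r - 2)*(r + 3)*(r^2 - 4*r + 4) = (r - 2)^2*(r + 3)*(r - 2)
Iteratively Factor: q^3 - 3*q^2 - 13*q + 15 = (q + 3)*(q^2 - 6*q + 5) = (q - 1)*(q + 3)*(q - 5)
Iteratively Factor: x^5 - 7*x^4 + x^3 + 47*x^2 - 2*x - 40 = (x + 1)*(x^4 - 8*x^3 + 9*x^2 + 38*x - 40) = (x - 1)*(x + 1)*(x^3 - 7*x^2 + 2*x + 40) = (x - 5)*(x - 1)*(x + 1)*(x^2 - 2*x - 8) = (x - 5)*(x - 1)*(x + 1)*(x + 2)*(x - 4)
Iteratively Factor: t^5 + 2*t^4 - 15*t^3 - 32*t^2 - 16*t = (t + 1)*(t^4 + t^3 - 16*t^2 - 16*t) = (t + 1)*(t + 4)*(t^3 - 3*t^2 - 4*t) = (t + 1)^2*(t + 4)*(t^2 - 4*t) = (t - 4)*(t + 1)^2*(t + 4)*(t)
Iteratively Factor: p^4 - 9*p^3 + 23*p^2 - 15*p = (p - 1)*(p^3 - 8*p^2 + 15*p) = (p - 3)*(p - 1)*(p^2 - 5*p) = (p - 5)*(p - 3)*(p - 1)*(p)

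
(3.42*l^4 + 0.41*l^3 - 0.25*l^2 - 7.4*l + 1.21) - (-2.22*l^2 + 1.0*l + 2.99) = 3.42*l^4 + 0.41*l^3 + 1.97*l^2 - 8.4*l - 1.78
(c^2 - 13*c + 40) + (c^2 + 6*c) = 2*c^2 - 7*c + 40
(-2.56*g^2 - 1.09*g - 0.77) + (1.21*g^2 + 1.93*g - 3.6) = -1.35*g^2 + 0.84*g - 4.37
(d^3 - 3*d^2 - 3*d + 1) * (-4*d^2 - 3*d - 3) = -4*d^5 + 9*d^4 + 18*d^3 + 14*d^2 + 6*d - 3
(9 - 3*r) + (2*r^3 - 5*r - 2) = 2*r^3 - 8*r + 7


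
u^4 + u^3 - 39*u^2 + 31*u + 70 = (u - 5)*(u - 2)*(u + 1)*(u + 7)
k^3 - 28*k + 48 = (k - 4)*(k - 2)*(k + 6)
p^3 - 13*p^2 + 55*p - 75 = (p - 5)^2*(p - 3)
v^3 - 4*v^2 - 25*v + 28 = (v - 7)*(v - 1)*(v + 4)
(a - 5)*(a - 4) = a^2 - 9*a + 20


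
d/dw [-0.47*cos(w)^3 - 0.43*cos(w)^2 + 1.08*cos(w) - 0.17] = (1.41*cos(w)^2 + 0.86*cos(w) - 1.08)*sin(w)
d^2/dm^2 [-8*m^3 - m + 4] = -48*m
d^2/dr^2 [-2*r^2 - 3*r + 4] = -4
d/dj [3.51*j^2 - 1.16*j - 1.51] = 7.02*j - 1.16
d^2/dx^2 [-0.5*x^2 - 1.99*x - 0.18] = -1.00000000000000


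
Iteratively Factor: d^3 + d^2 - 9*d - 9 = (d + 1)*(d^2 - 9) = (d + 1)*(d + 3)*(d - 3)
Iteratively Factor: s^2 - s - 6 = (s - 3)*(s + 2)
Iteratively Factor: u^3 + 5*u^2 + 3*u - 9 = (u + 3)*(u^2 + 2*u - 3) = (u + 3)^2*(u - 1)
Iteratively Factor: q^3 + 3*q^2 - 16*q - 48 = (q - 4)*(q^2 + 7*q + 12) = (q - 4)*(q + 4)*(q + 3)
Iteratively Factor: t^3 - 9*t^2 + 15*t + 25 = (t - 5)*(t^2 - 4*t - 5) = (t - 5)^2*(t + 1)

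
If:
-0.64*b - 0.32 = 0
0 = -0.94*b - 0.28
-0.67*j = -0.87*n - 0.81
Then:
No Solution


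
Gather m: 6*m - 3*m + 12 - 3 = 3*m + 9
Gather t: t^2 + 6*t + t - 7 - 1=t^2 + 7*t - 8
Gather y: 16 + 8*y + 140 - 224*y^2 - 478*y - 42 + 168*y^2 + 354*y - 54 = -56*y^2 - 116*y + 60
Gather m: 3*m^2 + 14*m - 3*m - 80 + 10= 3*m^2 + 11*m - 70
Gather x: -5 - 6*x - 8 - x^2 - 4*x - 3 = -x^2 - 10*x - 16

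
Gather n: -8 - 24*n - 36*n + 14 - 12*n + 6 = 12 - 72*n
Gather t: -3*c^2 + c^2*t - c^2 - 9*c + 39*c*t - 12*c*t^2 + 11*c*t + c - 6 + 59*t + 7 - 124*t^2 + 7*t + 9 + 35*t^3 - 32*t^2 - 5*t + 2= -4*c^2 - 8*c + 35*t^3 + t^2*(-12*c - 156) + t*(c^2 + 50*c + 61) + 12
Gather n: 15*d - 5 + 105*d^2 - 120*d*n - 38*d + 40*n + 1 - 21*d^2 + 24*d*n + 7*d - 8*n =84*d^2 - 16*d + n*(32 - 96*d) - 4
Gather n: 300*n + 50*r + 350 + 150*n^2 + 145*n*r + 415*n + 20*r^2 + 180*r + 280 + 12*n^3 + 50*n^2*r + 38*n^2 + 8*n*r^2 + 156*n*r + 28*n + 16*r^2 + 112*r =12*n^3 + n^2*(50*r + 188) + n*(8*r^2 + 301*r + 743) + 36*r^2 + 342*r + 630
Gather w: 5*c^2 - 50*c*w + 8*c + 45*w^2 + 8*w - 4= 5*c^2 + 8*c + 45*w^2 + w*(8 - 50*c) - 4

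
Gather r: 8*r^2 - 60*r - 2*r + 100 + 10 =8*r^2 - 62*r + 110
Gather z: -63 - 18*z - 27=-18*z - 90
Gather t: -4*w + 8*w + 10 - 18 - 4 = 4*w - 12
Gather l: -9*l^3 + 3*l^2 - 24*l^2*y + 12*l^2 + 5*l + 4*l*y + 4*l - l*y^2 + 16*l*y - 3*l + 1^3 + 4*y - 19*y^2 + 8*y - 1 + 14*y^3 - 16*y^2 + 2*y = -9*l^3 + l^2*(15 - 24*y) + l*(-y^2 + 20*y + 6) + 14*y^3 - 35*y^2 + 14*y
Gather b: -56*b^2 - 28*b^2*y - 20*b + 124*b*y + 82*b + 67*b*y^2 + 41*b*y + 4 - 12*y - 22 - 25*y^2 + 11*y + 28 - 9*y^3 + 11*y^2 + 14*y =b^2*(-28*y - 56) + b*(67*y^2 + 165*y + 62) - 9*y^3 - 14*y^2 + 13*y + 10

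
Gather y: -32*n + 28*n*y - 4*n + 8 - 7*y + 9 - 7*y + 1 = -36*n + y*(28*n - 14) + 18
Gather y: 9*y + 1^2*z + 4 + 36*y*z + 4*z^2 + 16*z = y*(36*z + 9) + 4*z^2 + 17*z + 4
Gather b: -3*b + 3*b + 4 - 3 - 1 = 0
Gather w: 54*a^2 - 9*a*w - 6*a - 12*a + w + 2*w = 54*a^2 - 18*a + w*(3 - 9*a)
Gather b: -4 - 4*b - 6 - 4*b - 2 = -8*b - 12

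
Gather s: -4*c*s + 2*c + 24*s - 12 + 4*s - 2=2*c + s*(28 - 4*c) - 14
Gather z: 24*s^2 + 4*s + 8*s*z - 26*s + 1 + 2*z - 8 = 24*s^2 - 22*s + z*(8*s + 2) - 7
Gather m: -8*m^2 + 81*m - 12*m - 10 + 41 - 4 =-8*m^2 + 69*m + 27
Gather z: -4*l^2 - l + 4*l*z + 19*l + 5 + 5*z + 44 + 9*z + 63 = -4*l^2 + 18*l + z*(4*l + 14) + 112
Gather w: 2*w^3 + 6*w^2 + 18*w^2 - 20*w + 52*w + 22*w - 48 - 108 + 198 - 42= 2*w^3 + 24*w^2 + 54*w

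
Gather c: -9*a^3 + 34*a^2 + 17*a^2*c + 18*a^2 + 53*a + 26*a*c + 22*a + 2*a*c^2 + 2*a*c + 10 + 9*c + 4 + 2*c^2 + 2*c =-9*a^3 + 52*a^2 + 75*a + c^2*(2*a + 2) + c*(17*a^2 + 28*a + 11) + 14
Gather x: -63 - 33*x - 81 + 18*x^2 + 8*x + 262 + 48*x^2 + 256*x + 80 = 66*x^2 + 231*x + 198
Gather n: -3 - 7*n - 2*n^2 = -2*n^2 - 7*n - 3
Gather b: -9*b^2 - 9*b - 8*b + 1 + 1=-9*b^2 - 17*b + 2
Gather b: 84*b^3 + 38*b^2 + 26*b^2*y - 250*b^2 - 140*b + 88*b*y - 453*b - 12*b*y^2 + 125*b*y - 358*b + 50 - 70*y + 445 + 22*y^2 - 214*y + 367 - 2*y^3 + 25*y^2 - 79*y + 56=84*b^3 + b^2*(26*y - 212) + b*(-12*y^2 + 213*y - 951) - 2*y^3 + 47*y^2 - 363*y + 918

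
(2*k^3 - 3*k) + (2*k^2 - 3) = 2*k^3 + 2*k^2 - 3*k - 3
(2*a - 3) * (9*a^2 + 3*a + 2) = 18*a^3 - 21*a^2 - 5*a - 6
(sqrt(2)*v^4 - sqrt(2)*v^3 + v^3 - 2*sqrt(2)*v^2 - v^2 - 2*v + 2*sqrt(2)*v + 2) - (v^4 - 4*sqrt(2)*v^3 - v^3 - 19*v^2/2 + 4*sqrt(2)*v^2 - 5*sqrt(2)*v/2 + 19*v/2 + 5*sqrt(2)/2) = -v^4 + sqrt(2)*v^4 + 2*v^3 + 3*sqrt(2)*v^3 - 6*sqrt(2)*v^2 + 17*v^2/2 - 23*v/2 + 9*sqrt(2)*v/2 - 5*sqrt(2)/2 + 2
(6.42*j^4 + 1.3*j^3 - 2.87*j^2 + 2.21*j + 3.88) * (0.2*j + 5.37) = 1.284*j^5 + 34.7354*j^4 + 6.407*j^3 - 14.9699*j^2 + 12.6437*j + 20.8356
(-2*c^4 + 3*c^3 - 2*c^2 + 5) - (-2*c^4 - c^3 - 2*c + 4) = 4*c^3 - 2*c^2 + 2*c + 1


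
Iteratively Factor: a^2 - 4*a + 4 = (a - 2)*(a - 2)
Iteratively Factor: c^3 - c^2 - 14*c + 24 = (c - 2)*(c^2 + c - 12) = (c - 3)*(c - 2)*(c + 4)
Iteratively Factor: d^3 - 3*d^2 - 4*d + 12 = (d - 3)*(d^2 - 4) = (d - 3)*(d + 2)*(d - 2)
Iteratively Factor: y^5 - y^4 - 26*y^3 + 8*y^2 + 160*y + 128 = (y + 2)*(y^4 - 3*y^3 - 20*y^2 + 48*y + 64) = (y + 1)*(y + 2)*(y^3 - 4*y^2 - 16*y + 64) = (y + 1)*(y + 2)*(y + 4)*(y^2 - 8*y + 16) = (y - 4)*(y + 1)*(y + 2)*(y + 4)*(y - 4)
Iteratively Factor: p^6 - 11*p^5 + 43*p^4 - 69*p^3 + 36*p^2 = (p - 3)*(p^5 - 8*p^4 + 19*p^3 - 12*p^2) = p*(p - 3)*(p^4 - 8*p^3 + 19*p^2 - 12*p) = p*(p - 3)^2*(p^3 - 5*p^2 + 4*p) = p*(p - 4)*(p - 3)^2*(p^2 - p) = p*(p - 4)*(p - 3)^2*(p - 1)*(p)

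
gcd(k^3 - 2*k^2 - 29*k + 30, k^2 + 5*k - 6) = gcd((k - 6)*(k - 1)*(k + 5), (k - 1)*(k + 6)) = k - 1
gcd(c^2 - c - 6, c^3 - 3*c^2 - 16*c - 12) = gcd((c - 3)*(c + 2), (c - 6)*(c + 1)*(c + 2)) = c + 2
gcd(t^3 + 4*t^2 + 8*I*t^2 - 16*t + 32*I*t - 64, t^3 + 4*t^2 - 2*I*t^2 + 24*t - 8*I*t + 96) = t^2 + t*(4 + 4*I) + 16*I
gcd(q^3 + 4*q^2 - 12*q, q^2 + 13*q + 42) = q + 6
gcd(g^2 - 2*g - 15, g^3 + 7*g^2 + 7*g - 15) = g + 3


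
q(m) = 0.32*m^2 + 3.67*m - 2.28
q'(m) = 0.64*m + 3.67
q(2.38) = 8.27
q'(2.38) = 5.19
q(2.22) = 7.44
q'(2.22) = 5.09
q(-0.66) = -4.56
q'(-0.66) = 3.25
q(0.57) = -0.08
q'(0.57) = 4.03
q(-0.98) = -5.57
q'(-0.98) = 3.04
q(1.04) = 1.88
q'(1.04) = 4.34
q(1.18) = 2.50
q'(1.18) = 4.43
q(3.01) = 11.67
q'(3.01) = 5.60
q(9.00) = 56.67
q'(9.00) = 9.43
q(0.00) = -2.28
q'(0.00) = 3.67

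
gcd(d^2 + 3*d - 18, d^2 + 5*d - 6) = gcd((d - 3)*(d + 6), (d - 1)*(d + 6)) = d + 6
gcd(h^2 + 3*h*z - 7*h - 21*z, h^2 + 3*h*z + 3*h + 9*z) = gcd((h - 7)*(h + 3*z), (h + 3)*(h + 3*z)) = h + 3*z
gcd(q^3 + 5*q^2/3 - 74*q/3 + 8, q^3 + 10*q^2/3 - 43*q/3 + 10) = q + 6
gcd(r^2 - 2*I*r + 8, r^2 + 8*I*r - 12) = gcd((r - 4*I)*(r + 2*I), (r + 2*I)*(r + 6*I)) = r + 2*I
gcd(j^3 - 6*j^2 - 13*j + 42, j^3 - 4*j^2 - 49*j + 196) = j - 7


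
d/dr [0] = 0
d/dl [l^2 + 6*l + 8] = 2*l + 6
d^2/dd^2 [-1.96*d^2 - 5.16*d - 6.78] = -3.92000000000000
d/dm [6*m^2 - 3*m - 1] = 12*m - 3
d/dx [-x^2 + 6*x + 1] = 6 - 2*x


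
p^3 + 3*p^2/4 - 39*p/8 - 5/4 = (p - 2)*(p + 1/4)*(p + 5/2)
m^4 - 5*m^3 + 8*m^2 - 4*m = m*(m - 2)^2*(m - 1)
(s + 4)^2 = s^2 + 8*s + 16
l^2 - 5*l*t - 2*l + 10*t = (l - 2)*(l - 5*t)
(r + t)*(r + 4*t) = r^2 + 5*r*t + 4*t^2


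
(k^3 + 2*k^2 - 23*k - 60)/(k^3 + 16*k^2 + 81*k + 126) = (k^2 - k - 20)/(k^2 + 13*k + 42)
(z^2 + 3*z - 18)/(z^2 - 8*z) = (z^2 + 3*z - 18)/(z*(z - 8))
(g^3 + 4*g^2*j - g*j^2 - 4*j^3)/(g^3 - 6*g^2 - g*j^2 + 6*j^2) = (g + 4*j)/(g - 6)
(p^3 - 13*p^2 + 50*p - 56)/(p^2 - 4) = (p^2 - 11*p + 28)/(p + 2)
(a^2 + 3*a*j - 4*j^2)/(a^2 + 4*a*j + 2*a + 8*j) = (a - j)/(a + 2)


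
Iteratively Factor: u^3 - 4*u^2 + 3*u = (u)*(u^2 - 4*u + 3) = u*(u - 1)*(u - 3)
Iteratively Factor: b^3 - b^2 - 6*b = (b)*(b^2 - b - 6) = b*(b - 3)*(b + 2)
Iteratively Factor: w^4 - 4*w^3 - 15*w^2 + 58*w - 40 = (w - 1)*(w^3 - 3*w^2 - 18*w + 40) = (w - 5)*(w - 1)*(w^2 + 2*w - 8) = (w - 5)*(w - 1)*(w + 4)*(w - 2)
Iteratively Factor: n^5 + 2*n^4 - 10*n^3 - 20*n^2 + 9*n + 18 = (n + 3)*(n^4 - n^3 - 7*n^2 + n + 6) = (n - 1)*(n + 3)*(n^3 - 7*n - 6) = (n - 1)*(n + 2)*(n + 3)*(n^2 - 2*n - 3) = (n - 3)*(n - 1)*(n + 2)*(n + 3)*(n + 1)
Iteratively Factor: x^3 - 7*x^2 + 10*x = (x - 2)*(x^2 - 5*x) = x*(x - 2)*(x - 5)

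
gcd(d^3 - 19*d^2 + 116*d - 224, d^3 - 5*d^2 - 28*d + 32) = d - 8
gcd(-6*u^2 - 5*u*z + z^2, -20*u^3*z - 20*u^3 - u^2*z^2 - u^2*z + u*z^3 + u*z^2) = 1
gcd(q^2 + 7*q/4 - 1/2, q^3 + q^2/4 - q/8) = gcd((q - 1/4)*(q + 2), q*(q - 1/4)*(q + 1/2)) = q - 1/4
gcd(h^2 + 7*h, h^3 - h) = h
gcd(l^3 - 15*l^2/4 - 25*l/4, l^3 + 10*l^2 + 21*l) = l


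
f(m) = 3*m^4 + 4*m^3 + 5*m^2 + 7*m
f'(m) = 12*m^3 + 12*m^2 + 10*m + 7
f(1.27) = 32.95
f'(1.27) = 63.64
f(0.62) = 7.66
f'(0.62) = 20.67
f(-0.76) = -3.19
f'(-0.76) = 1.06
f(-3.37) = 267.04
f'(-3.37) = -349.69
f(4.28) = 1441.85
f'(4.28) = 1210.45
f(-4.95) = 1403.83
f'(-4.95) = -1203.92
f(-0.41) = -2.22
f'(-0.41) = 4.09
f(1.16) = 26.52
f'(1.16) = 53.48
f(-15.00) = 139395.00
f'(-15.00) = -37943.00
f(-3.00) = 159.00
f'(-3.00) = -239.00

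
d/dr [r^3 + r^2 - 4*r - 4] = 3*r^2 + 2*r - 4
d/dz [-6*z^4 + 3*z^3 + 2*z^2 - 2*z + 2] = -24*z^3 + 9*z^2 + 4*z - 2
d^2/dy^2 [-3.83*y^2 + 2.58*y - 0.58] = -7.66000000000000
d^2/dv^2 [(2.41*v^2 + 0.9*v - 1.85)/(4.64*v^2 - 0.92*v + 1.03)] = (59.328896*v^3 - 308.085792*v^2 + 21.576*v + 21.370578)/(99.897344*v^6 - 59.421696*v^5 + 78.308352*v^4 - 27.159872*v^3 + 17.383104*v^2 - 2.928084*v + 1.092727)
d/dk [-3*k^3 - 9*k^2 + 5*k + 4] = -9*k^2 - 18*k + 5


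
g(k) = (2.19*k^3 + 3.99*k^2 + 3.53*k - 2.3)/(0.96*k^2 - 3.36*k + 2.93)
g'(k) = (3.36 - 1.92*k)*(2.19*k^3 + 3.99*k^2 + 3.53*k - 2.3)/(0.96*k^2 - 3.36*k + 2.93)^2 + (6.57*k^2 + 7.98*k + 3.53)/(0.96*k^2 - 3.36*k + 2.93) = (2.1024*k^4 - 14.7168*k^3 + 2.4549*k^2 + 27.7974*k + 2.6149)/(0.9216*k^4 - 6.4512*k^3 + 16.9152*k^2 - 19.6896*k + 8.5849)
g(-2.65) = -1.31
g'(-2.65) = 0.94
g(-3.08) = -1.76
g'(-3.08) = 1.12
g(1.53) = 556.30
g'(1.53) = 7297.56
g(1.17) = 34.51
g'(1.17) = 192.65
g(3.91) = 45.52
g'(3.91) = -11.99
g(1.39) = 141.56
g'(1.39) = 1093.95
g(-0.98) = -0.56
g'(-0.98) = -0.13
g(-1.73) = -0.67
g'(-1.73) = 0.42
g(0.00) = -0.78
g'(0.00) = 0.30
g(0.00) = -0.78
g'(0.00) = 0.30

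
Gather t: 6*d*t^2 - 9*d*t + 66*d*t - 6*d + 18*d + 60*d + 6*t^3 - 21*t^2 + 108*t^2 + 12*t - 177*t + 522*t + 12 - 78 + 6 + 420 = 72*d + 6*t^3 + t^2*(6*d + 87) + t*(57*d + 357) + 360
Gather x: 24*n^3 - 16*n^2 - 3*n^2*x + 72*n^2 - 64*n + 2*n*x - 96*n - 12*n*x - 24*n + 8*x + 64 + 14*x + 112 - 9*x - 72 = 24*n^3 + 56*n^2 - 184*n + x*(-3*n^2 - 10*n + 13) + 104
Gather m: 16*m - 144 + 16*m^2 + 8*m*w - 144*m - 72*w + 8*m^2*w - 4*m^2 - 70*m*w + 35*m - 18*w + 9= m^2*(8*w + 12) + m*(-62*w - 93) - 90*w - 135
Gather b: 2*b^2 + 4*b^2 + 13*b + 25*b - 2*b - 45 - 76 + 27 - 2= 6*b^2 + 36*b - 96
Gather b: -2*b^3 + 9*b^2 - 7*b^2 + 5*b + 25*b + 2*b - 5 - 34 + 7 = -2*b^3 + 2*b^2 + 32*b - 32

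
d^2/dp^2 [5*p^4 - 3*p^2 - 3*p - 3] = 60*p^2 - 6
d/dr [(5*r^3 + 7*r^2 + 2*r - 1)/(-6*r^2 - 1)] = (-30*r^4 - 3*r^2 - 26*r - 2)/(36*r^4 + 12*r^2 + 1)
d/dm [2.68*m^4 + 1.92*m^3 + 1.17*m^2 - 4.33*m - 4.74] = 10.72*m^3 + 5.76*m^2 + 2.34*m - 4.33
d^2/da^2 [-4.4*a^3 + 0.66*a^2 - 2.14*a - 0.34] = 1.32 - 26.4*a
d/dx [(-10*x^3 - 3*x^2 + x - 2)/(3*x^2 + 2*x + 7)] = (-30*x^4 - 40*x^3 - 219*x^2 - 30*x + 11)/(9*x^4 + 12*x^3 + 46*x^2 + 28*x + 49)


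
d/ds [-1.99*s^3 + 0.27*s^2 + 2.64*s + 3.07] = -5.97*s^2 + 0.54*s + 2.64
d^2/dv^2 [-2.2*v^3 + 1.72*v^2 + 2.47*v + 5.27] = 3.44 - 13.2*v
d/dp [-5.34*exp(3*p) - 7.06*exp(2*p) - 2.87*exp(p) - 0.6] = (-16.02*exp(2*p) - 14.12*exp(p) - 2.87)*exp(p)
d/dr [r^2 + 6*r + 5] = 2*r + 6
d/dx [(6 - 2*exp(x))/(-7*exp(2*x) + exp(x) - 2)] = 2*(-(exp(x) - 3)*(14*exp(x) - 1) + 7*exp(2*x) - exp(x) + 2)*exp(x)/(7*exp(2*x) - exp(x) + 2)^2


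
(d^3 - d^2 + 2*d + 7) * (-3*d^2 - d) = -3*d^5 + 2*d^4 - 5*d^3 - 23*d^2 - 7*d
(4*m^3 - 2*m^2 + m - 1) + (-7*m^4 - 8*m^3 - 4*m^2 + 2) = -7*m^4 - 4*m^3 - 6*m^2 + m + 1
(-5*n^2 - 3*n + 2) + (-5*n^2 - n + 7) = -10*n^2 - 4*n + 9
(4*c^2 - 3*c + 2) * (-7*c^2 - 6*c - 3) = -28*c^4 - 3*c^3 - 8*c^2 - 3*c - 6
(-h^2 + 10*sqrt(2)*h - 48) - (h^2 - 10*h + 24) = -2*h^2 + 10*h + 10*sqrt(2)*h - 72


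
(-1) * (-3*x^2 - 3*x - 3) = 3*x^2 + 3*x + 3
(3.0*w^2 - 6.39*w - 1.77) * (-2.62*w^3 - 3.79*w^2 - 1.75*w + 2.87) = -7.86*w^5 + 5.3718*w^4 + 23.6055*w^3 + 26.5008*w^2 - 15.2418*w - 5.0799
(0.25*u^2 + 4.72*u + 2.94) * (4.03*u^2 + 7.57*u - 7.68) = 1.0075*u^4 + 20.9141*u^3 + 45.6586*u^2 - 13.9938*u - 22.5792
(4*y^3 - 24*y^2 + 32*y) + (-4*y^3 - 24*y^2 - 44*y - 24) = -48*y^2 - 12*y - 24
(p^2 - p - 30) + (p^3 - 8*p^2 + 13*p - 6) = p^3 - 7*p^2 + 12*p - 36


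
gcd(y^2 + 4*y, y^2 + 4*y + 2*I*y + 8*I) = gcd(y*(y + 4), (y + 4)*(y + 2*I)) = y + 4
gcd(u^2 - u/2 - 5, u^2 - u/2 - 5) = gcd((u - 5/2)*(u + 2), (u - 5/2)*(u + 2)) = u^2 - u/2 - 5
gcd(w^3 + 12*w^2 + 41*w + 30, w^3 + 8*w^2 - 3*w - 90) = w^2 + 11*w + 30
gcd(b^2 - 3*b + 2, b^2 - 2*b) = b - 2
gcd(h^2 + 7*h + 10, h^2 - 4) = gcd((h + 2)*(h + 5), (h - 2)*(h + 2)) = h + 2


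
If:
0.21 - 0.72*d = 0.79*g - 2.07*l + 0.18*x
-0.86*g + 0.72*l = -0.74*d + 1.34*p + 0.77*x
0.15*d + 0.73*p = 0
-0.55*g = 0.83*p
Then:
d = 0.652389132182502*x + 0.0673640898627291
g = 0.202297501760203*x + 0.0208887401940468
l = 0.391079807517856*x - 0.0700462563021923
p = -0.134052561407363*x - 0.0138419362731635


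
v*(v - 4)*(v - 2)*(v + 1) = v^4 - 5*v^3 + 2*v^2 + 8*v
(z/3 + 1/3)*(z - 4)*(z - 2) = z^3/3 - 5*z^2/3 + 2*z/3 + 8/3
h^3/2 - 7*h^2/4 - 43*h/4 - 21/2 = (h/2 + 1)*(h - 7)*(h + 3/2)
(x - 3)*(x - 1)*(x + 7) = x^3 + 3*x^2 - 25*x + 21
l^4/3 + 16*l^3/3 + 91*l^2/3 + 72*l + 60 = (l/3 + 1)*(l + 2)*(l + 5)*(l + 6)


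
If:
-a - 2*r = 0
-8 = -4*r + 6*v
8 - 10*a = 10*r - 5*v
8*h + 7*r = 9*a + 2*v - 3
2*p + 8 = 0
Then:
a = 1/5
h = -33/80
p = -4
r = -1/10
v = -7/5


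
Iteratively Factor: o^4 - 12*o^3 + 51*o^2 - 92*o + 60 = (o - 2)*(o^3 - 10*o^2 + 31*o - 30) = (o - 5)*(o - 2)*(o^2 - 5*o + 6) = (o - 5)*(o - 3)*(o - 2)*(o - 2)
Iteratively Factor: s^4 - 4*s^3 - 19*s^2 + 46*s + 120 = (s - 5)*(s^3 + s^2 - 14*s - 24) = (s - 5)*(s + 2)*(s^2 - s - 12) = (s - 5)*(s - 4)*(s + 2)*(s + 3)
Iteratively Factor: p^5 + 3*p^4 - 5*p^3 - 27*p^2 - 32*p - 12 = (p - 3)*(p^4 + 6*p^3 + 13*p^2 + 12*p + 4) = (p - 3)*(p + 2)*(p^3 + 4*p^2 + 5*p + 2) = (p - 3)*(p + 2)^2*(p^2 + 2*p + 1) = (p - 3)*(p + 1)*(p + 2)^2*(p + 1)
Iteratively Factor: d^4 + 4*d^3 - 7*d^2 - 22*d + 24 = (d + 4)*(d^3 - 7*d + 6) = (d + 3)*(d + 4)*(d^2 - 3*d + 2) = (d - 2)*(d + 3)*(d + 4)*(d - 1)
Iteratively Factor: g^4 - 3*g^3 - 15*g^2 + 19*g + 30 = (g + 3)*(g^3 - 6*g^2 + 3*g + 10) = (g + 1)*(g + 3)*(g^2 - 7*g + 10) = (g - 2)*(g + 1)*(g + 3)*(g - 5)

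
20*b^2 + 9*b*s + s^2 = (4*b + s)*(5*b + s)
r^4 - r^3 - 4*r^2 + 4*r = r*(r - 2)*(r - 1)*(r + 2)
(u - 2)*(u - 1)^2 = u^3 - 4*u^2 + 5*u - 2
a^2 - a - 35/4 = (a - 7/2)*(a + 5/2)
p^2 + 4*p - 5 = (p - 1)*(p + 5)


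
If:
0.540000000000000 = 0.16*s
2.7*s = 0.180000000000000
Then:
No Solution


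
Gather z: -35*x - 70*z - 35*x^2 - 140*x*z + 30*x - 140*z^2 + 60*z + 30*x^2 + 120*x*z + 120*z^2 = -5*x^2 - 5*x - 20*z^2 + z*(-20*x - 10)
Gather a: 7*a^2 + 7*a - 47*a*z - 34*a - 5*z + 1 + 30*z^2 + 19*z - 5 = 7*a^2 + a*(-47*z - 27) + 30*z^2 + 14*z - 4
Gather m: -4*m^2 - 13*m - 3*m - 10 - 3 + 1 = -4*m^2 - 16*m - 12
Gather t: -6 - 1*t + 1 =-t - 5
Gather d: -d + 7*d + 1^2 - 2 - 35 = 6*d - 36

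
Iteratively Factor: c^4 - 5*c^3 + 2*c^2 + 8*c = (c - 2)*(c^3 - 3*c^2 - 4*c) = (c - 2)*(c + 1)*(c^2 - 4*c) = c*(c - 2)*(c + 1)*(c - 4)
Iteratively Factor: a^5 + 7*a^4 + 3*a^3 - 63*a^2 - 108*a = (a + 3)*(a^4 + 4*a^3 - 9*a^2 - 36*a) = a*(a + 3)*(a^3 + 4*a^2 - 9*a - 36) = a*(a - 3)*(a + 3)*(a^2 + 7*a + 12) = a*(a - 3)*(a + 3)*(a + 4)*(a + 3)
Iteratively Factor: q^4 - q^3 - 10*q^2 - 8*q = (q + 2)*(q^3 - 3*q^2 - 4*q) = (q - 4)*(q + 2)*(q^2 + q) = (q - 4)*(q + 1)*(q + 2)*(q)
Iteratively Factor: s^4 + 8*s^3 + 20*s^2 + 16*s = (s + 4)*(s^3 + 4*s^2 + 4*s) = (s + 2)*(s + 4)*(s^2 + 2*s) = (s + 2)^2*(s + 4)*(s)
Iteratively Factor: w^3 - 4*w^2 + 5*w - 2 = (w - 1)*(w^2 - 3*w + 2) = (w - 1)^2*(w - 2)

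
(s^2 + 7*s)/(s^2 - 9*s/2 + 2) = 2*s*(s + 7)/(2*s^2 - 9*s + 4)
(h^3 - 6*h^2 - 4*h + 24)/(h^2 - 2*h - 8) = (h^2 - 8*h + 12)/(h - 4)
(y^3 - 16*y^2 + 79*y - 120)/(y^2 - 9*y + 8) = (y^2 - 8*y + 15)/(y - 1)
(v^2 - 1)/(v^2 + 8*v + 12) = (v^2 - 1)/(v^2 + 8*v + 12)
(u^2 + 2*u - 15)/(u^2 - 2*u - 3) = (u + 5)/(u + 1)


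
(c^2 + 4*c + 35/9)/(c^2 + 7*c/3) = (c + 5/3)/c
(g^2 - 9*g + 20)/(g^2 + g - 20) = (g - 5)/(g + 5)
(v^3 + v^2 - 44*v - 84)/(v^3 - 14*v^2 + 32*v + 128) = (v^2 - v - 42)/(v^2 - 16*v + 64)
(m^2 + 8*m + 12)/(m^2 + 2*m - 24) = (m + 2)/(m - 4)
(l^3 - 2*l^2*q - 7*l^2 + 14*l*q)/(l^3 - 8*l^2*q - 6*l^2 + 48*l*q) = (l^2 - 2*l*q - 7*l + 14*q)/(l^2 - 8*l*q - 6*l + 48*q)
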